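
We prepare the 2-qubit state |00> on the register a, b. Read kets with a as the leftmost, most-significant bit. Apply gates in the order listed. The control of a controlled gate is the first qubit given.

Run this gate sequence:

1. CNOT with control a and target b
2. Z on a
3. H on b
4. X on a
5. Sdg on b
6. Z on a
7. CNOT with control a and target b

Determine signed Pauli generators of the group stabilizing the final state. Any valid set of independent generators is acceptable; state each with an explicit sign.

The final state is stabilized by the group generated by +IY, -ZI; other independent generating sets are equally valid.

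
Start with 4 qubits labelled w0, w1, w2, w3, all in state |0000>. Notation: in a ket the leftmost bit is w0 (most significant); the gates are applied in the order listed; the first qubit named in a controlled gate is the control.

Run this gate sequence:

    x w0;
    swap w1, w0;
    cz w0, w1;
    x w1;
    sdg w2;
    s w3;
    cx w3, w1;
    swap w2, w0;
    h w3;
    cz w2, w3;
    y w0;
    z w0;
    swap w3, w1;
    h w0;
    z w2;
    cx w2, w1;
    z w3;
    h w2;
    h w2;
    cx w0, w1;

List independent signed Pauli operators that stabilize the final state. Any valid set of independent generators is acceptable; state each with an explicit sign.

The stabilizer group can be generated by -XIII, +IXII, +IIZI, +IIIZ, among other valid generating sets. Key observation: the block from step 18 through step 19 cancels to the identity and can be dropped.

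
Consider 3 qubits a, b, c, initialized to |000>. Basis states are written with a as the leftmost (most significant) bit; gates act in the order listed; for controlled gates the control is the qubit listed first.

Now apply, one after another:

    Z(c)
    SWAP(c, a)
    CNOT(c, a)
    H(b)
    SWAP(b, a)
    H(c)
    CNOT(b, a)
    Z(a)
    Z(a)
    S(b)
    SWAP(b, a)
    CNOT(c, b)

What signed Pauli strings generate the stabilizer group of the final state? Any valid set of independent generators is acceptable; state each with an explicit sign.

The final state is stabilized by the group generated by +IXI, +IIX, +ZII; other independent generating sets are equally valid.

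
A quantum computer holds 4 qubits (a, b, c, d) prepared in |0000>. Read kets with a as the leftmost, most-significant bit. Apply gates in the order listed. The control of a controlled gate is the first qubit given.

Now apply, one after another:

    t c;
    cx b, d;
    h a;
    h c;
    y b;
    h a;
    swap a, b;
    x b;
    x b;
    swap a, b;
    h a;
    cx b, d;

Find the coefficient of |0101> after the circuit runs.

The amplitude on |0101> is I/2. Key observation: the block from step 6 through step 11 cancels to the identity and can be dropped.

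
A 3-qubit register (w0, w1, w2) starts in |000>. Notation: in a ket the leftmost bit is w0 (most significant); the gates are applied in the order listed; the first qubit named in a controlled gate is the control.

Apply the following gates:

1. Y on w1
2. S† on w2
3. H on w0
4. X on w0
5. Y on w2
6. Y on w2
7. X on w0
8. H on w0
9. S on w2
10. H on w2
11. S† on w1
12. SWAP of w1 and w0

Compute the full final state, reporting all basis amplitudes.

The resulting statevector has amplitude sqrt(2)/2 on |100>, sqrt(2)/2 on |101>, and 0 on every other basis state. Key observation: steps 2-9 multiply out to the identity, so the circuit reduces to the remaining gates.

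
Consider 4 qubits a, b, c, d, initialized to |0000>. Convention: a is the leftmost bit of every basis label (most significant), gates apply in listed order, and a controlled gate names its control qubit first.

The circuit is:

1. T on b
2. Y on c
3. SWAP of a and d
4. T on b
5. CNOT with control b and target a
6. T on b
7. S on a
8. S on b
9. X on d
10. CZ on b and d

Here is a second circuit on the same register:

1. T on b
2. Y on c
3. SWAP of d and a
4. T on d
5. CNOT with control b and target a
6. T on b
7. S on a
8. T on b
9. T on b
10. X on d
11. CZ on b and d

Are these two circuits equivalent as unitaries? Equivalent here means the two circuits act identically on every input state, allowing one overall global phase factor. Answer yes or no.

No: there is an input state on which the two circuits produce genuinely different outputs (not merely differing by a phase).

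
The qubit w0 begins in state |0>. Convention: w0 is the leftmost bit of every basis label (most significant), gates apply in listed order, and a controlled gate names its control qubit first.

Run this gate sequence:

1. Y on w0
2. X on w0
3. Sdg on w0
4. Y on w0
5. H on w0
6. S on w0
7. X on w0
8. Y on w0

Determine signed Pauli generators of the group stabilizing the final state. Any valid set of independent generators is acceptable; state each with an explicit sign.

The final state is stabilized by the group generated by +Y; other independent generating sets are equally valid.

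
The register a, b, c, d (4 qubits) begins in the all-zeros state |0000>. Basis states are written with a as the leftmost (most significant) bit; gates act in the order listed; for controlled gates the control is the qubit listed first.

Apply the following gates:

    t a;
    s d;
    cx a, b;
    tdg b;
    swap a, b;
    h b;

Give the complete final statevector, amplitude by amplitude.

The final amplitudes are sqrt(2)/2 on |0000>, sqrt(2)/2 on |0100>, and 0 on every other basis state.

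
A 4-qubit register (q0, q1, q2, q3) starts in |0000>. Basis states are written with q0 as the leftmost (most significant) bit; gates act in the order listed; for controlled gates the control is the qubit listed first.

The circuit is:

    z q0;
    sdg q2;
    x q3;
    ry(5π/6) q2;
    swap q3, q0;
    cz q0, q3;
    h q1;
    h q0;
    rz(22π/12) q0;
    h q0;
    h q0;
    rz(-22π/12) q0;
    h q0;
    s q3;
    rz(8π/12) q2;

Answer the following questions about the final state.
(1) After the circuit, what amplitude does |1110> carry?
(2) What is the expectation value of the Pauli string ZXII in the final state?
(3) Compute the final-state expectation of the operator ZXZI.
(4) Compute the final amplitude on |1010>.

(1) The amplitude on |1110> is exp(I*pi/3)/4 + sqrt(3)*exp(I*pi/3)/4. Key observation: steps 8-13 multiply out to the identity, so the circuit reduces to the remaining gates.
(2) The observable ZXII averages to -1.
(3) The expectation value of ZXZI is sqrt(3)/2.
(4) |1010> carries amplitude exp(I*pi/3)/4 + sqrt(3)*exp(I*pi/3)/4 in the final state.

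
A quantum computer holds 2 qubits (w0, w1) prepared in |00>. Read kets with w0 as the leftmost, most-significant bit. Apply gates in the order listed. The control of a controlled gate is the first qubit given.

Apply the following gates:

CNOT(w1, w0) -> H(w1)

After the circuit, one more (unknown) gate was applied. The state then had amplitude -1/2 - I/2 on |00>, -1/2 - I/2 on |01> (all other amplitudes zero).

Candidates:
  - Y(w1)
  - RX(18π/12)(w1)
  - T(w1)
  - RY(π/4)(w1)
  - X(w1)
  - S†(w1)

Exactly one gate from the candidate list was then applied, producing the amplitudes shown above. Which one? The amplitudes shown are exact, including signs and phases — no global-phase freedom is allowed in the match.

It was RX(18π/12)(w1) that produced the state shown.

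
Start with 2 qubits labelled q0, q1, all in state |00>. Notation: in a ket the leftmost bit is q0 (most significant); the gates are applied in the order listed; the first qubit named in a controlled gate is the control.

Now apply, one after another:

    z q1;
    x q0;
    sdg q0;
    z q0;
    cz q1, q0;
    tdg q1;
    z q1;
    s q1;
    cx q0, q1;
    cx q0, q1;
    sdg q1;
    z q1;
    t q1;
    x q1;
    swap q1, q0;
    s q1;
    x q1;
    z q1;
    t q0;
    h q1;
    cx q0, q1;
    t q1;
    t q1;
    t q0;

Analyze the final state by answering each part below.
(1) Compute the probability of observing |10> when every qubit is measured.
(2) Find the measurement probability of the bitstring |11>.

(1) Outcome |10> occurs with probability 1/2.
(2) A full measurement returns |11> with probability 1/2.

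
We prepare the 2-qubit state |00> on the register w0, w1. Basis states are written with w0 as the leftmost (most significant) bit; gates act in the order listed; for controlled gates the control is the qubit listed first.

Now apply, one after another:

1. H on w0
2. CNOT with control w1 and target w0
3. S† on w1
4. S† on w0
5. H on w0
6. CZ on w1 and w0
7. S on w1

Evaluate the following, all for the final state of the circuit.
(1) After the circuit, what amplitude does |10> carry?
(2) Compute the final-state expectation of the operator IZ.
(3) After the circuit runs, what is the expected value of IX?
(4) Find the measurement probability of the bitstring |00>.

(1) The final state's coefficient on |10> equals 1/2 + I/2.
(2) The observable IZ averages to 1.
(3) The expectation value of IX is 0.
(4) A full measurement returns |00> with probability 1/2.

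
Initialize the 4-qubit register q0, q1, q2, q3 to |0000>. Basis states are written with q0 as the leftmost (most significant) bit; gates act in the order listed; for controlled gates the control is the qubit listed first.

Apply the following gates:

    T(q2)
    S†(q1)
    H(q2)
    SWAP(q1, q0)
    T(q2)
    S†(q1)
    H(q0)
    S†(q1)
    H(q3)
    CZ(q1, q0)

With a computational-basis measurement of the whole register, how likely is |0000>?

A full measurement returns |0000> with probability 1/8.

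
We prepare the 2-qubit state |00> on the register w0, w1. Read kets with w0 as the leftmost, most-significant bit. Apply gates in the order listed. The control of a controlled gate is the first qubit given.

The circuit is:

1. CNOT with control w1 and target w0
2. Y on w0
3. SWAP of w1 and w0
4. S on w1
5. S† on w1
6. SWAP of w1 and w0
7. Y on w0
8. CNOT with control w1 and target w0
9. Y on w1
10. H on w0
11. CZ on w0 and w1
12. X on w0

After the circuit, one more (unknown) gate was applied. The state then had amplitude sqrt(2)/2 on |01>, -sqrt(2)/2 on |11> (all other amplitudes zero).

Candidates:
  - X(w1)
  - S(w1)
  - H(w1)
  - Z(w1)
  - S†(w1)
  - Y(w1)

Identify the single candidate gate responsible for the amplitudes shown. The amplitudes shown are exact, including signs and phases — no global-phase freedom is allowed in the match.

The unique candidate consistent with the amplitudes is S(w1). Key observation: the block from step 1 through step 8 cancels to the identity and can be dropped.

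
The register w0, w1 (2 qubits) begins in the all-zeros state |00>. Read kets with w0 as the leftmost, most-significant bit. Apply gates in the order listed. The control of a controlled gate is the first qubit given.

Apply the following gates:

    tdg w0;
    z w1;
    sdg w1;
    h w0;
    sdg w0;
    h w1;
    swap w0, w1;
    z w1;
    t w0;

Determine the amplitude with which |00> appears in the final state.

The amplitude on |00> is 1/2.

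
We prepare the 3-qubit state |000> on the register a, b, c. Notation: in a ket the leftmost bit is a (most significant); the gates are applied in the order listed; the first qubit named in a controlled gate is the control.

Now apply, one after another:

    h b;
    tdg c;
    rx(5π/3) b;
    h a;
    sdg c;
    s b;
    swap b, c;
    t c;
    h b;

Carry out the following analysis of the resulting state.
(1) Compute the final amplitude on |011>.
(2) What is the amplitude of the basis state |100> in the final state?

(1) |011> carries amplitude (sqrt(2) - sqrt(6)*I)*exp(I*pi/4)/8 in the final state.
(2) The amplitude on |100> is -sqrt(6)/8 - sqrt(2)*I/8.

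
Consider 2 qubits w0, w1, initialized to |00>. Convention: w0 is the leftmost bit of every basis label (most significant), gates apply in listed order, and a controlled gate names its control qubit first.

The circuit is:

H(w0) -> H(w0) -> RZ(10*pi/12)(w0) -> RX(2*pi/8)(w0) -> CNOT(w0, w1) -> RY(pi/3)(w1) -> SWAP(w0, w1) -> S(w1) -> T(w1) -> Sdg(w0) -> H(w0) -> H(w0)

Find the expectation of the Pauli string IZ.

The expectation value of IZ is sqrt(2)/2.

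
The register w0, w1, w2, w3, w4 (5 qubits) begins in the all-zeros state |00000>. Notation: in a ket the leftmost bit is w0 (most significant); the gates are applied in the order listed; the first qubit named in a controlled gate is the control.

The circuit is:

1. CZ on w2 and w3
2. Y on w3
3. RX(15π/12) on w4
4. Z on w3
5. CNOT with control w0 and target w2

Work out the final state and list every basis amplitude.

The final amplitudes are I*sqrt(2 - sqrt(2))/2 on |00010>, -sqrt(sqrt(2) + 2)/2 on |00011>, and 0 on every other basis state.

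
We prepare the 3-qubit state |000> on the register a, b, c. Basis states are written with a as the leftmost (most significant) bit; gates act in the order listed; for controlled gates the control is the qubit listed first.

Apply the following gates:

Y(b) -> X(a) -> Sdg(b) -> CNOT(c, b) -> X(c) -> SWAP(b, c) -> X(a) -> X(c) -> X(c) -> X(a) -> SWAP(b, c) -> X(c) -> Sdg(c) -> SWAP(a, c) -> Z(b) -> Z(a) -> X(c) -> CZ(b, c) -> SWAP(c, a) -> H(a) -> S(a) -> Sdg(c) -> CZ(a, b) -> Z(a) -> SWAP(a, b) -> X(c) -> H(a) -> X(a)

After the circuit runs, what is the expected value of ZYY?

In the final state, ZYY has expectation 0. Key observation: gates 5-12 undo each other exactly, leaving only the rest of the circuit to track.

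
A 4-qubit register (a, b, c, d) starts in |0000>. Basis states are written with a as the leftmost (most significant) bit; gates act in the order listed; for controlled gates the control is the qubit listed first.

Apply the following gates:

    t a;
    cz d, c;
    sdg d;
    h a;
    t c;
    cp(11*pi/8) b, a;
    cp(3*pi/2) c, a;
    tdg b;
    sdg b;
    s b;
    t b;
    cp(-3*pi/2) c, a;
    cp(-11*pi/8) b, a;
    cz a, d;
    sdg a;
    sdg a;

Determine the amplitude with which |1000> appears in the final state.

|1000> carries amplitude -sqrt(2)/2 in the final state. Key observation: steps 6-13 multiply out to the identity, so the circuit reduces to the remaining gates.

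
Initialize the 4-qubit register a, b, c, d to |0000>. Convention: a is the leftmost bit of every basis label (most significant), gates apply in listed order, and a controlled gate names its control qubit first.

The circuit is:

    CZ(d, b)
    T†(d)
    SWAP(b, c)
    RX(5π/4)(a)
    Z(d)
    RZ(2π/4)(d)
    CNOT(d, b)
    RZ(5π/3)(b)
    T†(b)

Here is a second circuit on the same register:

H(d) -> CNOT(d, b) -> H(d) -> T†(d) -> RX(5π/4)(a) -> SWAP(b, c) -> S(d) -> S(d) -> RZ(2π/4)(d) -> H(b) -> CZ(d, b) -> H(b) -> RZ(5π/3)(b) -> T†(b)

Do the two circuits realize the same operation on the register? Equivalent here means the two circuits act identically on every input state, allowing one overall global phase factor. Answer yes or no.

No: there is an input state on which the two circuits produce genuinely different outputs (not merely differing by a phase).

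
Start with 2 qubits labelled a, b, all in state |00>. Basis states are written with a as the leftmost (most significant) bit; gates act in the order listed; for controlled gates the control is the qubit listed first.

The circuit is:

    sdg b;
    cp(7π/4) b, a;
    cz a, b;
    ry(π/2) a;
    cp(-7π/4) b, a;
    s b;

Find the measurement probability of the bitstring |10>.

Outcome |10> occurs with probability 1/2.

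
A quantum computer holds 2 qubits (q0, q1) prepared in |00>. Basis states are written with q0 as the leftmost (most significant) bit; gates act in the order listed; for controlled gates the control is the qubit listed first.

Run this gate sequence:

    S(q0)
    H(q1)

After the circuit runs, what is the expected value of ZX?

The expectation value of ZX is 1.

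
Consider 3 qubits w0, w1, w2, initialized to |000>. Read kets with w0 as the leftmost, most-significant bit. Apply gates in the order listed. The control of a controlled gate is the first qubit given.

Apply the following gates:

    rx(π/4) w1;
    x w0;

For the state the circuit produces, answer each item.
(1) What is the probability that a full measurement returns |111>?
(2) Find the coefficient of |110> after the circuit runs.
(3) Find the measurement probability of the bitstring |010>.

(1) Outcome |111> occurs with probability 0.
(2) The amplitude on |110> is -I*sqrt(2 - sqrt(2))/2.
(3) The probability of measuring |010> is 0.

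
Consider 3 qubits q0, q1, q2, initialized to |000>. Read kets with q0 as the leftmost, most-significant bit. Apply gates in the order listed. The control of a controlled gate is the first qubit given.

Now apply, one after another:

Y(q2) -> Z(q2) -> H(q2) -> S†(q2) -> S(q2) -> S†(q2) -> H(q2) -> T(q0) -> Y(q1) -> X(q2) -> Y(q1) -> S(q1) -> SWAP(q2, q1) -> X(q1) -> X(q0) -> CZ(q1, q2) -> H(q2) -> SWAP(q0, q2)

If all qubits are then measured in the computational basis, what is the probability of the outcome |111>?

The probability of measuring |111> is 1/4. Key observation: steps 5-6 multiply out to the identity, so the circuit reduces to the remaining gates.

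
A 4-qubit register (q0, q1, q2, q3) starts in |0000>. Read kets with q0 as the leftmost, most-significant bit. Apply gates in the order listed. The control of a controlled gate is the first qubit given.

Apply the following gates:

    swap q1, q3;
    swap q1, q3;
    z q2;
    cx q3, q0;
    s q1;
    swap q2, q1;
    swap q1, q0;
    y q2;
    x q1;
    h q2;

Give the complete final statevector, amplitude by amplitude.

The resulting statevector has amplitude sqrt(2)*I/2 on |0100>, -sqrt(2)*I/2 on |0110>, and 0 on every other basis state.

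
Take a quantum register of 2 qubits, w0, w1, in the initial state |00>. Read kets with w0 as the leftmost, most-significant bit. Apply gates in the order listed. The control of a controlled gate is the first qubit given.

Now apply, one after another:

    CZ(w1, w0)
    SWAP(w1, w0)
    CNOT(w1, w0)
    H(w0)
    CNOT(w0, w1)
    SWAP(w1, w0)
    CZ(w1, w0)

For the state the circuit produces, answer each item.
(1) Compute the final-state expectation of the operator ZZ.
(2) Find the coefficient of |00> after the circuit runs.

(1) The observable ZZ averages to 1.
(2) The amplitude on |00> is sqrt(2)/2.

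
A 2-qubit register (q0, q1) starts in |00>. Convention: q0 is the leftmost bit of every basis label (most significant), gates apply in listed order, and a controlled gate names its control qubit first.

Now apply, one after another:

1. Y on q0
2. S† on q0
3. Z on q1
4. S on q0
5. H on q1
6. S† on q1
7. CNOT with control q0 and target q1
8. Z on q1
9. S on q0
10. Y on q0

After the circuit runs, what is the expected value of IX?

The observable IX averages to 0.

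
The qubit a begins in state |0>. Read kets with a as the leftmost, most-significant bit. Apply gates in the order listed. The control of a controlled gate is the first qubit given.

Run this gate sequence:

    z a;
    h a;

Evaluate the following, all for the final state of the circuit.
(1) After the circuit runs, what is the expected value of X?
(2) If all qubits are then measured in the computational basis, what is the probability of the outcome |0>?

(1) The observable X averages to 1.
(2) Outcome |0> occurs with probability 1/2.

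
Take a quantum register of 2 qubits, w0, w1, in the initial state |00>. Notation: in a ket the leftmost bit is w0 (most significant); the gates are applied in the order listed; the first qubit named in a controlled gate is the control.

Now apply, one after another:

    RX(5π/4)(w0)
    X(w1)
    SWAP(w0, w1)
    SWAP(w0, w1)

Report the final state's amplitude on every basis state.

The final amplitudes are 0 on |00>, -sqrt(2 - sqrt(2))/2 on |01>, 0 on |10>, -I*sqrt(sqrt(2) + 2)/2 on |11>.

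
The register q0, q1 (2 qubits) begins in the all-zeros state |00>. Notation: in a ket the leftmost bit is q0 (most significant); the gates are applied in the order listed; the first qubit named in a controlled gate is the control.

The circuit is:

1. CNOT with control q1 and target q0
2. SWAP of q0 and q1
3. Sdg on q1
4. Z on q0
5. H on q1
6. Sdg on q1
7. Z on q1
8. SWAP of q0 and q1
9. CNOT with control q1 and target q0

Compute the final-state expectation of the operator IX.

In the final state, IX has expectation 0.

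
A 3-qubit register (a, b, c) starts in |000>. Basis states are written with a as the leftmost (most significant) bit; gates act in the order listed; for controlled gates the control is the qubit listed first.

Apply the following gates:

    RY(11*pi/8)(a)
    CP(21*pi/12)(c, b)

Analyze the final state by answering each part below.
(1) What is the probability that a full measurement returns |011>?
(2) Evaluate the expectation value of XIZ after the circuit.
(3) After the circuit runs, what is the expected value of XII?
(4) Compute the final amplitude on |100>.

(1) A full measurement returns |011> with probability 0.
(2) The expectation value of XIZ is -sqrt(sqrt(2) + 2)/2.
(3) The expectation value of XII is -sqrt(sqrt(2) + 2)/2.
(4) The final state's coefficient on |100> equals sin(5*pi/16).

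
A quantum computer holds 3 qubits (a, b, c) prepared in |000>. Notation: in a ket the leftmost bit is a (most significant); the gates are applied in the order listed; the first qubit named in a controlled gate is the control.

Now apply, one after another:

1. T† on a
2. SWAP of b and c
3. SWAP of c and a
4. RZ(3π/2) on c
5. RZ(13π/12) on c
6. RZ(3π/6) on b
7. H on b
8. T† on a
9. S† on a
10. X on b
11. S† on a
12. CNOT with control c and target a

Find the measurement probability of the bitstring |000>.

The probability of measuring |000> is 1/2.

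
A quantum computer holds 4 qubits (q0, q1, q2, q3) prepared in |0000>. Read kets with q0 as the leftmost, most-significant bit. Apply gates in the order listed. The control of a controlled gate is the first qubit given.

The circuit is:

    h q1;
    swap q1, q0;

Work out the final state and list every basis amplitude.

The final amplitudes are sqrt(2)/2 on |0000>, sqrt(2)/2 on |1000>, and 0 on every other basis state.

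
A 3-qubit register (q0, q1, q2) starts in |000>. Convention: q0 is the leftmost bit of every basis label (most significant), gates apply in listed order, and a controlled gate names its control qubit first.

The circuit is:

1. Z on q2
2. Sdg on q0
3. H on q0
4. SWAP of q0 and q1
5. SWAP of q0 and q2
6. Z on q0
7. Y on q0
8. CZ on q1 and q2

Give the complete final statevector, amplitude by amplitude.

After the circuit, the state carries amplitude sqrt(2)*I/2 on |100>, sqrt(2)*I/2 on |110>, and 0 on every other basis state.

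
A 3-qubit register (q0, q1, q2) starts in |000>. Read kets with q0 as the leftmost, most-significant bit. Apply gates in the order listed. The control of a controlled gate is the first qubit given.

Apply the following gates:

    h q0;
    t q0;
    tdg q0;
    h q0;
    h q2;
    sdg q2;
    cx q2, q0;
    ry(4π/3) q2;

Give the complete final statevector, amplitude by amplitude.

After the circuit, the state carries amplitude -sqrt(2)/4 on |000>, sqrt(6)/4 on |001>, 0 on |010>, 0 on |011>, sqrt(6)*I/4 on |100>, sqrt(2)*I/4 on |101>, 0 on |110>, 0 on |111>. Key observation: steps 1-4 multiply out to the identity, so the circuit reduces to the remaining gates.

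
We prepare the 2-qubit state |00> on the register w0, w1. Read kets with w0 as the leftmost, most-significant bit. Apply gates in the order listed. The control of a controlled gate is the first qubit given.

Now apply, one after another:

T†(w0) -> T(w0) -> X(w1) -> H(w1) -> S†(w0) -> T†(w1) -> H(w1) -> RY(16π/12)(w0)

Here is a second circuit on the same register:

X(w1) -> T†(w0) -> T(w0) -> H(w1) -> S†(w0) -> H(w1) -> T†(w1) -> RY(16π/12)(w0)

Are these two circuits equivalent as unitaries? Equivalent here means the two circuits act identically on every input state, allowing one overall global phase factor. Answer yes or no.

No, they are not equivalent — no single phase factor reconciles the two unitaries.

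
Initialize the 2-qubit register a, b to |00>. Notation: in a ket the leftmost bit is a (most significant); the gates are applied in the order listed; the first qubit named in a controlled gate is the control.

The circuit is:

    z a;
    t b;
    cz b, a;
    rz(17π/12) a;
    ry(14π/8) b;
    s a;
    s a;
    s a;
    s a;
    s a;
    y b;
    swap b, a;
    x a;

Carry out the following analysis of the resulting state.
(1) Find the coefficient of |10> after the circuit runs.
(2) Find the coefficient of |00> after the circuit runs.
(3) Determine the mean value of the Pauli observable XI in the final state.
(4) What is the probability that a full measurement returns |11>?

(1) |10> carries amplitude sqrt(2 - sqrt(2))*exp(19*I*pi/24)/2 in the final state. Key observation: the block from step 7 through step 10 cancels to the identity and can be dropped.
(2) |00> carries amplitude sqrt(sqrt(2) + 2)*exp(19*I*pi/24)/2 in the final state.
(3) In the final state, XI has expectation sqrt(2)/2.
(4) The probability of measuring |11> is 0.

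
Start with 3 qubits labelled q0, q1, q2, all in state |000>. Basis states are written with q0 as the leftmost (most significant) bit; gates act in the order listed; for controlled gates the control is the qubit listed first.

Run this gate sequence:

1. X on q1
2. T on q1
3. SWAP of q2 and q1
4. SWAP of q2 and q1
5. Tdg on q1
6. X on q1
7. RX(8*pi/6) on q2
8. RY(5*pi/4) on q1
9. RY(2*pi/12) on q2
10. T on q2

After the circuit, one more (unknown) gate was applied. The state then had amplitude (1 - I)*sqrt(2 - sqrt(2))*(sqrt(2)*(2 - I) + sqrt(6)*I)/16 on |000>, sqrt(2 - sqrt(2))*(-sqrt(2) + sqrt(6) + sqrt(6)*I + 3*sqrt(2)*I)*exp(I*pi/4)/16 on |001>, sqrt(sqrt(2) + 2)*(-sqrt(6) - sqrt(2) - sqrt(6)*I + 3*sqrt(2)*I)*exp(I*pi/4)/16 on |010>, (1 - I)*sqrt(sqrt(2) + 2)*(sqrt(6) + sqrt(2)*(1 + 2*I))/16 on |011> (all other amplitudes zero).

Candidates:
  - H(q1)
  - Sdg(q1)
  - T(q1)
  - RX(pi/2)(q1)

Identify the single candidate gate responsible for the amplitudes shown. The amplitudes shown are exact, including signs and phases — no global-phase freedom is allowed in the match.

It was T(q1) that produced the state shown. Key observation: steps 1-6 multiply out to the identity, so the circuit reduces to the remaining gates.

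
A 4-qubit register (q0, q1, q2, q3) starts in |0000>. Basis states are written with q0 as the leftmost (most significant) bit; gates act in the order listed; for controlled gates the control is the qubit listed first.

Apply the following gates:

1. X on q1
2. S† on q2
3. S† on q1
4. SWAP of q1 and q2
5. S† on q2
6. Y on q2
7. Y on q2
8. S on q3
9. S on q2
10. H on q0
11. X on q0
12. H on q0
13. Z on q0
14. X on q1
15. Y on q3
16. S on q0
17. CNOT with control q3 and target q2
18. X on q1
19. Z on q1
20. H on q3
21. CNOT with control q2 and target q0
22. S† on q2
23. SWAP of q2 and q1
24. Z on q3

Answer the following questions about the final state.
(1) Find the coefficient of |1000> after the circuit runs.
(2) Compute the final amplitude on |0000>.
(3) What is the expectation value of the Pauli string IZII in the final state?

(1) The amplitude on |1000> is 0. Key observation: steps 10-13 multiply out to the identity, so the circuit reduces to the remaining gates.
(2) The final state's coefficient on |0000> equals sqrt(2)/2.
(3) The observable IZII averages to 1.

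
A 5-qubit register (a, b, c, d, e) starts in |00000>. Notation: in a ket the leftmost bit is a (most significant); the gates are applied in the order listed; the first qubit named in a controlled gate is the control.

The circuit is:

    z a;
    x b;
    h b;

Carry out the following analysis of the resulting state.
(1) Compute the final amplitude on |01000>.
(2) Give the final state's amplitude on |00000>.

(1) |01000> carries amplitude -sqrt(2)/2 in the final state.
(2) The amplitude on |00000> is sqrt(2)/2.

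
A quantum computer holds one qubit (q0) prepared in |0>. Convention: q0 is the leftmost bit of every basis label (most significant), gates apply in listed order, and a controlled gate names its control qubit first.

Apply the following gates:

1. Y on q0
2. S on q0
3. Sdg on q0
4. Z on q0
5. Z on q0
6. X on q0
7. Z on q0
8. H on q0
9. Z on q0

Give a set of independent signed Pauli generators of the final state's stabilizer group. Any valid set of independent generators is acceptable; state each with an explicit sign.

One valid set of independent stabilizer generators is -X (any independent generating set of the same group is equally correct).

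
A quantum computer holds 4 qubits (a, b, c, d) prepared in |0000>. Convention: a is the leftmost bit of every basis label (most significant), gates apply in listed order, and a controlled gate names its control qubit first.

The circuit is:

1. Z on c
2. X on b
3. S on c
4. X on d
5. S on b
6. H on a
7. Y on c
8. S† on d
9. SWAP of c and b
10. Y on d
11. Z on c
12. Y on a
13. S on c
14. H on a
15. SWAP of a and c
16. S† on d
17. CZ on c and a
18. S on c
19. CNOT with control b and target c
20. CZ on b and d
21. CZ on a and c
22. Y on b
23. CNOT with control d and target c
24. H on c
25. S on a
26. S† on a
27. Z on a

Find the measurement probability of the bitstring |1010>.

The probability of measuring |1010> is 1/2. Key observation: steps 25-26 multiply out to the identity, so the circuit reduces to the remaining gates.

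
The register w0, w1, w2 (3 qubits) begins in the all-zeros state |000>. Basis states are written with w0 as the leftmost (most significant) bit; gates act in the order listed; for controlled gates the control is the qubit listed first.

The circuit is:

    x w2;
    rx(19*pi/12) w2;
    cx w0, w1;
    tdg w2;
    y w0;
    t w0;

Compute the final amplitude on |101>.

The amplitude on |101> is -I*sqrt(sqrt(2) + 2)/4 - I*sqrt(6 - 3*sqrt(2))/4.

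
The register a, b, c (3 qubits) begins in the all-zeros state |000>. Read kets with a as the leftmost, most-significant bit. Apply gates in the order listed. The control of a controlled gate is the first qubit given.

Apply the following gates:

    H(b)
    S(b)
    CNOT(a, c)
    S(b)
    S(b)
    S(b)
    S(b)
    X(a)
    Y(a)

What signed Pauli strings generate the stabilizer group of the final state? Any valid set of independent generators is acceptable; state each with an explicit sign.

The final state is stabilized by the group generated by +IYI, +ZII, +IIZ; other independent generating sets are equally valid. Key observation: steps 4-7 multiply out to the identity, so the circuit reduces to the remaining gates.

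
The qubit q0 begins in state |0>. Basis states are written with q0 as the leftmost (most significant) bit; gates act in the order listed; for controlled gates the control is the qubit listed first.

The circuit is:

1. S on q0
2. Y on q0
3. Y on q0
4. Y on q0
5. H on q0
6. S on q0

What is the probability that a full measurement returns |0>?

The probability of measuring |0> is 1/2.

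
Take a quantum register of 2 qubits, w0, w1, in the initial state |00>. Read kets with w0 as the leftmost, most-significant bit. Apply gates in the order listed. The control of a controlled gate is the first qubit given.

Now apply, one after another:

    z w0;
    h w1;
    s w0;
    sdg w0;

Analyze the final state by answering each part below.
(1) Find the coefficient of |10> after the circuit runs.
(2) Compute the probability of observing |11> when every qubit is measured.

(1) |10> carries amplitude 0 in the final state. Key observation: the block from step 3 through step 4 cancels to the identity and can be dropped.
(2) A full measurement returns |11> with probability 0.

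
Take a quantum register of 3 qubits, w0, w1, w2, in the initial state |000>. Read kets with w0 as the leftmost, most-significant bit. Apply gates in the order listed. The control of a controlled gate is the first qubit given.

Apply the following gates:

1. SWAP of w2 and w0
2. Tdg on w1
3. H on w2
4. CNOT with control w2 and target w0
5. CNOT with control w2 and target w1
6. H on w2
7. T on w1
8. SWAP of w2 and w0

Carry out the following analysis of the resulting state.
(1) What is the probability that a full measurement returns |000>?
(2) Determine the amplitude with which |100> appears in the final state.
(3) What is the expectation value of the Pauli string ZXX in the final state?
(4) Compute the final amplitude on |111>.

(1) The probability of measuring |000> is 1/4.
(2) |100> carries amplitude 1/2 in the final state.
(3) In the final state, ZXX has expectation sqrt(2)/2.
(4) |111> carries amplitude -exp(I*pi/4)/2 in the final state.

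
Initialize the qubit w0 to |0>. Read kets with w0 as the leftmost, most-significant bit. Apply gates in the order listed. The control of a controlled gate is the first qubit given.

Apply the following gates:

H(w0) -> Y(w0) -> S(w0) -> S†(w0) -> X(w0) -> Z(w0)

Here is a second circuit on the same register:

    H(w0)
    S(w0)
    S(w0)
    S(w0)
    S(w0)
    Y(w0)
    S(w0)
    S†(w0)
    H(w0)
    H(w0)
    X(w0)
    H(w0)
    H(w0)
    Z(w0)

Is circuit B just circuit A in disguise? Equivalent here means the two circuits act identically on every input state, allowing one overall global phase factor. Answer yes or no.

Yes — the two circuits implement the same unitary up to a global phase.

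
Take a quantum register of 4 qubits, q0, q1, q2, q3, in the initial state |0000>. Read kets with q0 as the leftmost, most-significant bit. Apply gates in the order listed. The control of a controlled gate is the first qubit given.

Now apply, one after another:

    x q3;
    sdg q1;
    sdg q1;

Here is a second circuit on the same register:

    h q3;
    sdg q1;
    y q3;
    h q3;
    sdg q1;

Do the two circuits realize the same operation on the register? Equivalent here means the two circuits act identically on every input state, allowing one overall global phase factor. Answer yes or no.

No — the two circuits implement different unitaries, even allowing a global phase.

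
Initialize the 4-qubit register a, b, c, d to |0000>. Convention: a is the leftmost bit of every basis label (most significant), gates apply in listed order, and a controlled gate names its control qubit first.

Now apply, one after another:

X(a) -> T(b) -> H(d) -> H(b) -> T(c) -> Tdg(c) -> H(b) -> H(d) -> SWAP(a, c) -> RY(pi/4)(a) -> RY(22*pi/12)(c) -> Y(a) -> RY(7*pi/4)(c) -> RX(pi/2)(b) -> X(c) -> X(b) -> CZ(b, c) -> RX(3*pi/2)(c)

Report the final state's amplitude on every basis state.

The resulting statevector has amplitude (1 - I)*(-sqrt(6) + 1 - I + sqrt(2)*I + sqrt(3)*(1 + I))/16 on |0000>, 0 on |0001>, (1 - I)*(-1 + sqrt(6) - I + sqrt(2)*I + sqrt(3)*(-1 + I))/16 on |0010>, 0 on |0011>, (1 - I)*(-1 + sqrt(6) - I + sqrt(2)*I + sqrt(3)*(-1 + I))/16 on |0100>, 0 on |0101>, -(1 - I)*(-sqrt(6) + 1 - I + sqrt(2)*I + sqrt(3)*(1 + I))/16 on |0110>, 0 on |0111>, (1 - I)*(-sqrt(2) - 1 - sqrt(6)*I + sqrt(3)*(1 - I) - I)/16 on |1000>, 0 on |1001>, -(1 - I)*(-sqrt(2) - 1 + I + sqrt(3)*(1 + I) + sqrt(6)*I)/16 on |1010>, 0 on |1011>, -(1 - I)*(-sqrt(2) - 1 + I + sqrt(3)*(1 + I) + sqrt(6)*I)/16 on |1100>, 0 on |1101>, (1 - I)*(1 + sqrt(2) + I + sqrt(3)*(-1 + I) + sqrt(6)*I)/16 on |1110>, 0 on |1111>. Key observation: steps 3-8 multiply out to the identity, so the circuit reduces to the remaining gates.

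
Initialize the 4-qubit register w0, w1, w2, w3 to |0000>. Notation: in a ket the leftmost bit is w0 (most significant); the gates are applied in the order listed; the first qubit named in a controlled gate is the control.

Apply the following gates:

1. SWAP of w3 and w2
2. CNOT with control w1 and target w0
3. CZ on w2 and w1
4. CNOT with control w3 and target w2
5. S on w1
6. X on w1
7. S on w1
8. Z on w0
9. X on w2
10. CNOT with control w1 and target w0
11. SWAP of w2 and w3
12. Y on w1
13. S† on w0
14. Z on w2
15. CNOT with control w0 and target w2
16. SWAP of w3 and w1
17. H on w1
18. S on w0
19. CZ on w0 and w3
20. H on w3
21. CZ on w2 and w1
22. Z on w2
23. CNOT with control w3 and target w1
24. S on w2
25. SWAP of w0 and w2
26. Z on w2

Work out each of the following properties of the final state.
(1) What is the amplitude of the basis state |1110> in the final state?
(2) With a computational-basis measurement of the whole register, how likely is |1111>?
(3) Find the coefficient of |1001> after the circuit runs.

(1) |1110> carries amplitude I/2 in the final state.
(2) Outcome |1111> occurs with probability 1/4.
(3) The final state's coefficient on |1001> equals 0.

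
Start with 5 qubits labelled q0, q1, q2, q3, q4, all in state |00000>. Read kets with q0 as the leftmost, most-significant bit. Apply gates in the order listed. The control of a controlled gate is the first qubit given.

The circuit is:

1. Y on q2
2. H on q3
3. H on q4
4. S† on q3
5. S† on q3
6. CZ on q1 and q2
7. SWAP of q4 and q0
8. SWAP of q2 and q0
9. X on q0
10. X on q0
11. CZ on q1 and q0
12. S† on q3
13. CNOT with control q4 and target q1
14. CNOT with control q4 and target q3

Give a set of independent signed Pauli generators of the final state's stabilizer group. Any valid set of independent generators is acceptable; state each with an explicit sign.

The stabilizer group can be generated by +IIXII, +IIIYI, -ZIIII, +IZIII, +IIIIZ, among other valid generating sets. Key observation: the block from step 9 through step 10 cancels to the identity and can be dropped.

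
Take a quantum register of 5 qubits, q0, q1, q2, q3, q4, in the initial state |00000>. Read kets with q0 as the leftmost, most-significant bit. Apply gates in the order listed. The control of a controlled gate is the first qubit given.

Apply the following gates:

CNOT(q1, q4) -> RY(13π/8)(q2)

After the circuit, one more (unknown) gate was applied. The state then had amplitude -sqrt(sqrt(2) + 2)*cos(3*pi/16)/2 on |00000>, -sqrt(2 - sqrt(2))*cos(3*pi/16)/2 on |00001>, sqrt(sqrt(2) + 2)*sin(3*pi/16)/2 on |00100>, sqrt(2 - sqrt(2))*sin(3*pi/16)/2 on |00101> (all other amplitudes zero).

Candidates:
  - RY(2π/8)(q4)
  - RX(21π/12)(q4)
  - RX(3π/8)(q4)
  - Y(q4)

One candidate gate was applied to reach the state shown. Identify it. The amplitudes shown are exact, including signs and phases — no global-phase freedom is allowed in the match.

The applied gate was RY(2π/8)(q4).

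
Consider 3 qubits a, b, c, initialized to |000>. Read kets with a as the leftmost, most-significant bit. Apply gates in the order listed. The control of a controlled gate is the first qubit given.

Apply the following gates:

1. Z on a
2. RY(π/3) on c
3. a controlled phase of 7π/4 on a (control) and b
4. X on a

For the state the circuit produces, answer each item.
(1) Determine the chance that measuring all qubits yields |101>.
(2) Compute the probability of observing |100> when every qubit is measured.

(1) The probability of measuring |101> is 1/4.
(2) A full measurement returns |100> with probability 3/4.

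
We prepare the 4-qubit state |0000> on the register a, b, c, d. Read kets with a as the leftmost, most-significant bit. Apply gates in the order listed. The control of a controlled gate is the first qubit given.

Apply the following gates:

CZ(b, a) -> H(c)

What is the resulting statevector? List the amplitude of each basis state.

After the circuit, the state carries amplitude sqrt(2)/2 on |0000>, sqrt(2)/2 on |0010>, and 0 on every other basis state.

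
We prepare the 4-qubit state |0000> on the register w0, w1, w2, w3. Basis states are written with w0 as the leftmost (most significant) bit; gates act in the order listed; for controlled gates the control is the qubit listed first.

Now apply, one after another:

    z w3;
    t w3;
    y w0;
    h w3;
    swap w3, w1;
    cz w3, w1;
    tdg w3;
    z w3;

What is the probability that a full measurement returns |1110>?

A full measurement returns |1110> with probability 0.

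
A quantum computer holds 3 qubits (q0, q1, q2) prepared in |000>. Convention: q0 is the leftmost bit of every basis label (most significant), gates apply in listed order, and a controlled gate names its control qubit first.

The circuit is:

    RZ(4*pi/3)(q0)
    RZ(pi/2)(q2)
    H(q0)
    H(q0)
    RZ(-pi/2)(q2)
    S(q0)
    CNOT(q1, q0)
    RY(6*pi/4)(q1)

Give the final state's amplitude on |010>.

|010> carries amplitude -sqrt(2)*exp(I*pi/3)/2 in the final state. Key observation: steps 2-5 multiply out to the identity, so the circuit reduces to the remaining gates.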